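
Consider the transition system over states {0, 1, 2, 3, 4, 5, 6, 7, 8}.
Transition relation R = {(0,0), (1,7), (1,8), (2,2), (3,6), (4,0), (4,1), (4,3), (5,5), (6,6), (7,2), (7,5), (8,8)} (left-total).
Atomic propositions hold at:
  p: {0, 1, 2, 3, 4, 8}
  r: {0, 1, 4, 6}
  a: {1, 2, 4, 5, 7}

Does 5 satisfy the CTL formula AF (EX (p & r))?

Sat(p & r) = {0, 1, 4}
Sat(EX (p & r)) = {s : some successor in {0, 1, 4}} = {0, 4}
AF (EX (p & r)): least fixpoint, start Z0 = {0, 4}, add states with every successor in Z. Already a fixed point.
Sat(AF (EX (p & r))) = {0, 4}
5 ∉ Sat(AF (EX (p & r))) = {0, 4}, so the formula does not hold at 5.

No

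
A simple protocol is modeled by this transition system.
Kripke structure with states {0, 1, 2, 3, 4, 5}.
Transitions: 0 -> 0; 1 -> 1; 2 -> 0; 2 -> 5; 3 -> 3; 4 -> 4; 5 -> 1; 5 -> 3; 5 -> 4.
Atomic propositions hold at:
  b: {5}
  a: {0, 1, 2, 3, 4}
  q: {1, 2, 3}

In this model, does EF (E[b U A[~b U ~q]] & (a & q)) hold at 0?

No

Sat(~b) = {0, 1, 2, 3, 4}
Sat(~q) = {0, 4, 5}
A[~b U ~q]: least fixpoint, start Z0 = Sat(~q) = {0, 4, 5}, add states in Sat(~b) with every successor in Z. Z1 = {0, 2, 4, 5}; fixed.
Sat(A[~b U ~q]) = {0, 2, 4, 5}
E[b U A[~b U ~q]]: least fixpoint, start Z0 = Sat(A[~b U ~q]) = {0, 2, 4, 5}, add states in Sat(b) with some successor in Z. Already a fixed point.
Sat(E[b U A[~b U ~q]]) = {0, 2, 4, 5}
Sat(a & q) = {1, 2, 3}
Sat(E[b U A[~b U ~q]] & (a & q)) = {2}
EF (E[b U A[~b U ~q]] & (a & q)): least fixpoint, start Z0 = {2}, add states with some successor in Z. Already a fixed point.
Sat(EF (E[b U A[~b U ~q]] & (a & q))) = {2}
0 ∉ Sat(EF (E[b U A[~b U ~q]] & (a & q))) = {2}, so the formula does not hold at 0.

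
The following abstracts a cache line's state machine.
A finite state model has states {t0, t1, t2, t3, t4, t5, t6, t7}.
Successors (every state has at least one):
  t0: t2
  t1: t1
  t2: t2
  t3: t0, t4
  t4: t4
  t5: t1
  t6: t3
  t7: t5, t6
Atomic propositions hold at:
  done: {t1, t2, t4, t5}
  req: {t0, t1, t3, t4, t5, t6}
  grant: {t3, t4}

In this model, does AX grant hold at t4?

Sat(AX grant) = {s : every successor in {t3, t4}} = {t4, t6}
t4 ∈ Sat(AX grant) = {t4, t6}, so the formula holds at t4.

Yes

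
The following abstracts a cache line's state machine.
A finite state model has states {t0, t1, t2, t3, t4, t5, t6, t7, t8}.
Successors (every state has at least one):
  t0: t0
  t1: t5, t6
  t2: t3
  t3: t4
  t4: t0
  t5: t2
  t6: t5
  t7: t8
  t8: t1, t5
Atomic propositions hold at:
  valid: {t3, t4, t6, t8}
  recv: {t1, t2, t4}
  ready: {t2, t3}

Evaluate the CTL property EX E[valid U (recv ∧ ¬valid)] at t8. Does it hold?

Sat(¬valid) = {t0, t1, t2, t5, t7}
Sat(recv ∧ ¬valid) = {t1, t2}
E[valid U (recv ∧ ¬valid)]: least fixpoint, start Z0 = Sat((recv ∧ ¬valid)) = {t1, t2}, add states in Sat(valid) with some successor in Z. Z1 = {t1, t2, t8}; fixed.
Sat(E[valid U (recv ∧ ¬valid)]) = {t1, t2, t8}
Sat(EX E[valid U (recv ∧ ¬valid)]) = {s : some successor in {t1, t2, t8}} = {t5, t7, t8}
t8 ∈ Sat(EX E[valid U (recv ∧ ¬valid)]) = {t5, t7, t8}, so the formula holds at t8.

Yes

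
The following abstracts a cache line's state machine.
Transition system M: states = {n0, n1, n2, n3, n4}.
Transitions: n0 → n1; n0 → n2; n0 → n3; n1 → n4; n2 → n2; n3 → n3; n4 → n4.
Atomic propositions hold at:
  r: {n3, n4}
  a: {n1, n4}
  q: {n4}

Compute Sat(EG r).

{n3, n4}

EG r: greatest fixpoint, start Z0 = {n3, n4}, keep only states in Sat with some successor in Z. Already a fixed point.
Sat(EG r) = {n3, n4}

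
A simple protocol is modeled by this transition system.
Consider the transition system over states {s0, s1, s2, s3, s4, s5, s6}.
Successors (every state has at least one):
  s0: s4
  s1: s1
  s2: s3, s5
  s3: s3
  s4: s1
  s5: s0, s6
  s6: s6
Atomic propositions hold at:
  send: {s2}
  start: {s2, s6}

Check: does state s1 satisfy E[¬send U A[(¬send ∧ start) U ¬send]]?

Yes

Sat(¬send) = {s0, s1, s3, s4, s5, s6}
Sat(¬send ∧ start) = {s6}
A[(¬send ∧ start) U ¬send]: least fixpoint, start Z0 = Sat(¬send) = {s0, s1, s3, s4, s5, s6}, add states in Sat(¬send ∧ start) with every successor in Z. Already a fixed point.
Sat(A[(¬send ∧ start) U ¬send]) = {s0, s1, s3, s4, s5, s6}
E[¬send U A[(¬send ∧ start) U ¬send]]: least fixpoint, start Z0 = Sat(A[(¬send ∧ start) U ¬send]) = {s0, s1, s3, s4, s5, s6}, add states in Sat(¬send) with some successor in Z. Already a fixed point.
Sat(E[¬send U A[(¬send ∧ start) U ¬send]]) = {s0, s1, s3, s4, s5, s6}
s1 ∈ Sat(E[¬send U A[(¬send ∧ start) U ¬send]]) = {s0, s1, s3, s4, s5, s6}, so the formula holds at s1.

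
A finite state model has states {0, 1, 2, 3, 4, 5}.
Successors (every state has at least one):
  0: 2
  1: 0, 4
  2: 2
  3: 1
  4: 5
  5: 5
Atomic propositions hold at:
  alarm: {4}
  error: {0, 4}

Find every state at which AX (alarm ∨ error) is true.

{1}

Sat(alarm ∨ error) = {0, 4}
Sat(AX (alarm ∨ error)) = {s : every successor in {0, 4}} = {1}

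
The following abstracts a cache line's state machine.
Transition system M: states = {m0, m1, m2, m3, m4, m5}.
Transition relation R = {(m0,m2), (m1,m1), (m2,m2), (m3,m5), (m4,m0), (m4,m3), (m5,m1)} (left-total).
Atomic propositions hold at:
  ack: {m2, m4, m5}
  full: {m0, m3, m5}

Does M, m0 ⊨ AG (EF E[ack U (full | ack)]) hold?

Yes

Sat(full | ack) = {m0, m2, m3, m4, m5}
E[ack U (full | ack)]: least fixpoint, start Z0 = Sat((full | ack)) = {m0, m2, m3, m4, m5}, add states in Sat(ack) with some successor in Z. Already a fixed point.
Sat(E[ack U (full | ack)]) = {m0, m2, m3, m4, m5}
EF E[ack U (full | ack)]: least fixpoint, start Z0 = {m0, m2, m3, m4, m5}, add states with some successor in Z. Already a fixed point.
Sat(EF E[ack U (full | ack)]) = {m0, m2, m3, m4, m5}
AG (EF E[ack U (full | ack)]): greatest fixpoint, start Z0 = {m0, m2, m3, m4, m5}, keep only states in Sat with every successor in Z. Z1 = {m0, m2, m3, m4}; Z2 = {m0, m2, m4}; Z3 = {m0, m2}; fixed.
Sat(AG (EF E[ack U (full | ack)])) = {m0, m2}
m0 ∈ Sat(AG (EF E[ack U (full | ack)])) = {m0, m2}, so the formula holds at m0.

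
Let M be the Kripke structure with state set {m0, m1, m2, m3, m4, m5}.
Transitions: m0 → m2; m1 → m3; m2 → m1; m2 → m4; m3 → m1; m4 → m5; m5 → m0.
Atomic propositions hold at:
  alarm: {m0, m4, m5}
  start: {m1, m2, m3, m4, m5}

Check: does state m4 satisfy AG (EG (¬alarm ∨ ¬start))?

No

Sat(¬alarm) = {m1, m2, m3}
Sat(¬start) = {m0}
Sat(¬alarm ∨ ¬start) = {m0, m1, m2, m3}
EG (¬alarm ∨ ¬start): greatest fixpoint, start Z0 = {m0, m1, m2, m3}, keep only states in Sat with some successor in Z. Already a fixed point.
Sat(EG (¬alarm ∨ ¬start)) = {m0, m1, m2, m3}
AG (EG (¬alarm ∨ ¬start)): greatest fixpoint, start Z0 = {m0, m1, m2, m3}, keep only states in Sat with every successor in Z. Z1 = {m0, m1, m3}; Z2 = {m1, m3}; fixed.
Sat(AG (EG (¬alarm ∨ ¬start))) = {m1, m3}
m4 ∉ Sat(AG (EG (¬alarm ∨ ¬start))) = {m1, m3}, so the formula does not hold at m4.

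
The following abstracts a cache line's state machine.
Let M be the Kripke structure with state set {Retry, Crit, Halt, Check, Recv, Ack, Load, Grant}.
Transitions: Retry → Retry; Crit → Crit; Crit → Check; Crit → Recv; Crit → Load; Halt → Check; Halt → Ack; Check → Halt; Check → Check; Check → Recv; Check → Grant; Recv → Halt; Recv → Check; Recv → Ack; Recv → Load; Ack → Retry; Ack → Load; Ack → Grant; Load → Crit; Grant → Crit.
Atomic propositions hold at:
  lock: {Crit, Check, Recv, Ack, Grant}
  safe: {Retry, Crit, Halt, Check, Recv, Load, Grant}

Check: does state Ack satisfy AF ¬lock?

Sat(¬lock) = {Retry, Halt, Load}
AF ¬lock: least fixpoint, start Z0 = {Retry, Halt, Load}, add states with every successor in Z. Already a fixed point.
Sat(AF ¬lock) = {Retry, Halt, Load}
Ack ∉ Sat(AF ¬lock) = {Retry, Halt, Load}, so the formula does not hold at Ack.

No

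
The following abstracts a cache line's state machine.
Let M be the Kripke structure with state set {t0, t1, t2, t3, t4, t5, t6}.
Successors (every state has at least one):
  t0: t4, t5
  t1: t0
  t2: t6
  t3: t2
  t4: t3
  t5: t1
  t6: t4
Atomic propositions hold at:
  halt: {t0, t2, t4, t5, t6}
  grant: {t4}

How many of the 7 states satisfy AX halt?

Sat(AX halt) = {s : every successor in {t0, t2, t4, t5, t6}} = {t0, t1, t2, t3, t6}
|Sat(AX halt)| = |{t0, t1, t2, t3, t6}| = 5.

5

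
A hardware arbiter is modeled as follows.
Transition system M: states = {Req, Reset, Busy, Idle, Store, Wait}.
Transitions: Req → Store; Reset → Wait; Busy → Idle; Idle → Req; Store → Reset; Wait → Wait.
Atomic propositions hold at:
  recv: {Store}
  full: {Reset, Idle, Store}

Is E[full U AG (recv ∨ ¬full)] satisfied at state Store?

Yes

Sat(¬full) = {Req, Busy, Wait}
Sat(recv ∨ ¬full) = {Req, Busy, Store, Wait}
AG (recv ∨ ¬full): greatest fixpoint, start Z0 = {Req, Busy, Store, Wait}, keep only states in Sat with every successor in Z. Z1 = {Req, Wait}; Z2 = {Wait}; fixed.
Sat(AG (recv ∨ ¬full)) = {Wait}
E[full U AG (recv ∨ ¬full)]: least fixpoint, start Z0 = Sat(AG (recv ∨ ¬full)) = {Wait}, add states in Sat(full) with some successor in Z. Z1 = {Reset, Wait}; Z2 = {Reset, Store, Wait}; fixed.
Sat(E[full U AG (recv ∨ ¬full)]) = {Reset, Store, Wait}
Store ∈ Sat(E[full U AG (recv ∨ ¬full)]) = {Reset, Store, Wait}, so the formula holds at Store.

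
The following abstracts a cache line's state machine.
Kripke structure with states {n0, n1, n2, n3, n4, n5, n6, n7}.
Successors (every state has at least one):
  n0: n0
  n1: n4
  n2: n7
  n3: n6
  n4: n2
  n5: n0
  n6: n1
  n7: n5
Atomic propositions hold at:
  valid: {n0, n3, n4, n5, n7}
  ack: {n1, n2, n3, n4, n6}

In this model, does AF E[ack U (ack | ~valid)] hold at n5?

Sat(~valid) = {n1, n2, n6}
Sat(ack | ~valid) = {n1, n2, n3, n4, n6}
E[ack U (ack | ~valid)]: least fixpoint, start Z0 = Sat((ack | ~valid)) = {n1, n2, n3, n4, n6}, add states in Sat(ack) with some successor in Z. Already a fixed point.
Sat(E[ack U (ack | ~valid)]) = {n1, n2, n3, n4, n6}
AF E[ack U (ack | ~valid)]: least fixpoint, start Z0 = {n1, n2, n3, n4, n6}, add states with every successor in Z. Already a fixed point.
Sat(AF E[ack U (ack | ~valid)]) = {n1, n2, n3, n4, n6}
n5 ∉ Sat(AF E[ack U (ack | ~valid)]) = {n1, n2, n3, n4, n6}, so the formula does not hold at n5.

No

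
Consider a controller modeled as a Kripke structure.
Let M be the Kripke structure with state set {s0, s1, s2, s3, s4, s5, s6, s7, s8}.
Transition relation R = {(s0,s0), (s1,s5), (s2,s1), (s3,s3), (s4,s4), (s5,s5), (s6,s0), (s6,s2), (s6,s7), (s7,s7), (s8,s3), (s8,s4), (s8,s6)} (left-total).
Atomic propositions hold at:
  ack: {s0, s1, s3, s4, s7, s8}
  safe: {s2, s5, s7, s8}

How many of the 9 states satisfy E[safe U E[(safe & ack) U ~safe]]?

7

Sat(safe & ack) = {s7, s8}
Sat(~safe) = {s0, s1, s3, s4, s6}
E[(safe & ack) U ~safe]: least fixpoint, start Z0 = Sat(~safe) = {s0, s1, s3, s4, s6}, add states in Sat(safe & ack) with some successor in Z. Z1 = {s0, s1, s3, s4, s6, s8}; fixed.
Sat(E[(safe & ack) U ~safe]) = {s0, s1, s3, s4, s6, s8}
E[safe U E[(safe & ack) U ~safe]]: least fixpoint, start Z0 = Sat(E[(safe & ack) U ~safe]) = {s0, s1, s3, s4, s6, s8}, add states in Sat(safe) with some successor in Z. Z1 = {s0, s1, s2, s3, s4, s6, s8}; fixed.
Sat(E[safe U E[(safe & ack) U ~safe]]) = {s0, s1, s2, s3, s4, s6, s8}
|Sat(E[safe U E[(safe & ack) U ~safe]])| = |{s0, s1, s2, s3, s4, s6, s8}| = 7.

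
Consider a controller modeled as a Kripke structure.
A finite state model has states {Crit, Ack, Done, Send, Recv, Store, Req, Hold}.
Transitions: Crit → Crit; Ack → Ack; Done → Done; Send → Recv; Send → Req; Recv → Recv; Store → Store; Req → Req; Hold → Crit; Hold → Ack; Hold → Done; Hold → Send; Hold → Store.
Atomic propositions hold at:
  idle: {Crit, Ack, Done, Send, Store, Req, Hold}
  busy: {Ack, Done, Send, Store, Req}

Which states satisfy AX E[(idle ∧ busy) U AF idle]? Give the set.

Sat(idle ∧ busy) = {Ack, Done, Send, Store, Req}
AF idle: least fixpoint, start Z0 = {Crit, Ack, Done, Send, Store, Req, Hold}, add states with every successor in Z. Already a fixed point.
Sat(AF idle) = {Crit, Ack, Done, Send, Store, Req, Hold}
E[(idle ∧ busy) U AF idle]: least fixpoint, start Z0 = Sat(AF idle) = {Crit, Ack, Done, Send, Store, Req, Hold}, add states in Sat(idle ∧ busy) with some successor in Z. Already a fixed point.
Sat(E[(idle ∧ busy) U AF idle]) = {Crit, Ack, Done, Send, Store, Req, Hold}
Sat(AX E[(idle ∧ busy) U AF idle]) = {s : every successor in {Crit, Ack, Done, Send, Store, Req, Hold}} = {Crit, Ack, Done, Store, Req, Hold}

{Crit, Ack, Done, Store, Req, Hold}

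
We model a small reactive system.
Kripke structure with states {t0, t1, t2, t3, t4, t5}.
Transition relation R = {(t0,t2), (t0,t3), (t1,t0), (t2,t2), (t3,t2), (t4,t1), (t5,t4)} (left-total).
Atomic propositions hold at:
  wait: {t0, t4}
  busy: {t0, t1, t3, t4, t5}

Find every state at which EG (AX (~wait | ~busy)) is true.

{t0, t2, t3}

Sat(~wait) = {t1, t2, t3, t5}
Sat(~busy) = {t2}
Sat(~wait | ~busy) = {t1, t2, t3, t5}
Sat(AX (~wait | ~busy)) = {s : every successor in {t1, t2, t3, t5}} = {t0, t2, t3, t4}
EG (AX (~wait | ~busy)): greatest fixpoint, start Z0 = {t0, t2, t3, t4}, keep only states in Sat with some successor in Z. Z1 = {t0, t2, t3}; fixed.
Sat(EG (AX (~wait | ~busy))) = {t0, t2, t3}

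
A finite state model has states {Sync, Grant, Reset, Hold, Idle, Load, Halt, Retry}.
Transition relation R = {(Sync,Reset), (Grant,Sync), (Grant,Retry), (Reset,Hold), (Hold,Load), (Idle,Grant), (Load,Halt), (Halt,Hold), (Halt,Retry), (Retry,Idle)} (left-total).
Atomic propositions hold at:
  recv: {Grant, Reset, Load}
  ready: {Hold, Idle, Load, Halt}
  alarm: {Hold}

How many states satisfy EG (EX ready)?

4

Sat(EX ready) = {s : some successor in {Hold, Idle, Load, Halt}} = {Reset, Hold, Load, Halt, Retry}
EG (EX ready): greatest fixpoint, start Z0 = {Reset, Hold, Load, Halt, Retry}, keep only states in Sat with some successor in Z. Z1 = {Reset, Hold, Load, Halt}; fixed.
Sat(EG (EX ready)) = {Reset, Hold, Load, Halt}
|Sat(EG (EX ready))| = |{Reset, Hold, Load, Halt}| = 4.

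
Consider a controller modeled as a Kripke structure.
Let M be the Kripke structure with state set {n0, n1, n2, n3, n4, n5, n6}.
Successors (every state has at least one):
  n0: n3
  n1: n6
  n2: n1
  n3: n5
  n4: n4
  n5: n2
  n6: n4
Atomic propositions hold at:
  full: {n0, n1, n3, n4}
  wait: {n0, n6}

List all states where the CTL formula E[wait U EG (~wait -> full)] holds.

Sat(~wait) = {n1, n2, n3, n4, n5}
Sat(~wait -> full) = {n0, n1, n3, n4, n6}
EG (~wait -> full): greatest fixpoint, start Z0 = {n0, n1, n3, n4, n6}, keep only states in Sat with some successor in Z. Z1 = {n0, n1, n4, n6}; Z2 = {n1, n4, n6}; fixed.
Sat(EG (~wait -> full)) = {n1, n4, n6}
E[wait U EG (~wait -> full)]: least fixpoint, start Z0 = Sat(EG (~wait -> full)) = {n1, n4, n6}, add states in Sat(wait) with some successor in Z. Already a fixed point.
Sat(E[wait U EG (~wait -> full)]) = {n1, n4, n6}

{n1, n4, n6}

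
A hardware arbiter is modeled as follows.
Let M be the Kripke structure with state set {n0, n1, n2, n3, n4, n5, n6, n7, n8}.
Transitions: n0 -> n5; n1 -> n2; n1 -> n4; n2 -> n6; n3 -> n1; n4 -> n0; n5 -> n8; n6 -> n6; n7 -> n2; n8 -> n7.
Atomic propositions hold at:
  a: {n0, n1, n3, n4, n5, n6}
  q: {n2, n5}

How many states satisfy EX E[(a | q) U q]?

5

Sat(a | q) = {n0, n1, n2, n3, n4, n5, n6}
E[(a | q) U q]: least fixpoint, start Z0 = Sat(q) = {n2, n5}, add states in Sat(a | q) with some successor in Z. Z1 = {n0, n1, n2, n5}; Z2 = {n0, n1, n2, n3, n4, n5}; fixed.
Sat(E[(a | q) U q]) = {n0, n1, n2, n3, n4, n5}
Sat(EX E[(a | q) U q]) = {s : some successor in {n0, n1, n2, n3, n4, n5}} = {n0, n1, n3, n4, n7}
|Sat(EX E[(a | q) U q])| = |{n0, n1, n3, n4, n7}| = 5.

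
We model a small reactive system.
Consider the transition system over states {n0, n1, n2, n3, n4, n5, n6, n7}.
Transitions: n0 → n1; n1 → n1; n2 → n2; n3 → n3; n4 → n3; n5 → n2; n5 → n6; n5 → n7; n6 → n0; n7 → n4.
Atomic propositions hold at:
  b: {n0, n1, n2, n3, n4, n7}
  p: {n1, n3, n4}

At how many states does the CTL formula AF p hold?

6

AF p: least fixpoint, start Z0 = {n1, n3, n4}, add states with every successor in Z. Z1 = {n0, n1, n3, n4, n7}; Z2 = {n0, n1, n3, n4, n6, n7}; fixed.
Sat(AF p) = {n0, n1, n3, n4, n6, n7}
|Sat(AF p)| = |{n0, n1, n3, n4, n6, n7}| = 6.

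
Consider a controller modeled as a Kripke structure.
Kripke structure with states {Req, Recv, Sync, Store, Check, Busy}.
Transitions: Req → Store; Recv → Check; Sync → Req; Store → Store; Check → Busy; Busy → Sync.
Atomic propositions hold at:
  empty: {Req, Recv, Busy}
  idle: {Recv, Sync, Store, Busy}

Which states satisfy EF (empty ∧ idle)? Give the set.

{Recv, Check, Busy}

Sat(empty ∧ idle) = {Recv, Busy}
EF (empty ∧ idle): least fixpoint, start Z0 = {Recv, Busy}, add states with some successor in Z. Z1 = {Recv, Check, Busy}; fixed.
Sat(EF (empty ∧ idle)) = {Recv, Check, Busy}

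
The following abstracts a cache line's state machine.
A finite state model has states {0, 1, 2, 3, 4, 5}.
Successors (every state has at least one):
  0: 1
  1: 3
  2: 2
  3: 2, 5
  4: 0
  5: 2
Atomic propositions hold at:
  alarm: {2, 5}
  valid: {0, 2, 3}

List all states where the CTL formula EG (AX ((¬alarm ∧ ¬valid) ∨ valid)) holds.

{2, 5}

Sat(¬alarm) = {0, 1, 3, 4}
Sat(¬valid) = {1, 4, 5}
Sat(¬alarm ∧ ¬valid) = {1, 4}
Sat((¬alarm ∧ ¬valid) ∨ valid) = {0, 1, 2, 3, 4}
Sat(AX ((¬alarm ∧ ¬valid) ∨ valid)) = {s : every successor in {0, 1, 2, 3, 4}} = {0, 1, 2, 4, 5}
EG (AX ((¬alarm ∧ ¬valid) ∨ valid)): greatest fixpoint, start Z0 = {0, 1, 2, 4, 5}, keep only states in Sat with some successor in Z. Z1 = {0, 2, 4, 5}; Z2 = {2, 4, 5}; Z3 = {2, 5}; fixed.
Sat(EG (AX ((¬alarm ∧ ¬valid) ∨ valid))) = {2, 5}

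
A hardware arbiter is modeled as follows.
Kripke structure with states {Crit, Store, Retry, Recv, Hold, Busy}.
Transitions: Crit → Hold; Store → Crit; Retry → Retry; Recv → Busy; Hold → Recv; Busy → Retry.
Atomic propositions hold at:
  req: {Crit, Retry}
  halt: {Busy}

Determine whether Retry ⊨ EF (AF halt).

No

AF halt: least fixpoint, start Z0 = {Busy}, add states with every successor in Z. Z1 = {Recv, Busy}; Z2 = {Recv, Hold, Busy}; Z3 = {Crit, Recv, Hold, Busy}; Z4 = {Crit, Store, Recv, Hold, Busy}; fixed.
Sat(AF halt) = {Crit, Store, Recv, Hold, Busy}
EF (AF halt): least fixpoint, start Z0 = {Crit, Store, Recv, Hold, Busy}, add states with some successor in Z. Already a fixed point.
Sat(EF (AF halt)) = {Crit, Store, Recv, Hold, Busy}
Retry ∉ Sat(EF (AF halt)) = {Crit, Store, Recv, Hold, Busy}, so the formula does not hold at Retry.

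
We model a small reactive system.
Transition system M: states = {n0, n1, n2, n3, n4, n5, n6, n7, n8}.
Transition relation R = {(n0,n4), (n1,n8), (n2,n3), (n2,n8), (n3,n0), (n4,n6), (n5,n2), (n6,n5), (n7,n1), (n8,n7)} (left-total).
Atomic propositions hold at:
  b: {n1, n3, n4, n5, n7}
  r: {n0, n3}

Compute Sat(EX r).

Sat(EX r) = {s : some successor in {n0, n3}} = {n2, n3}

{n2, n3}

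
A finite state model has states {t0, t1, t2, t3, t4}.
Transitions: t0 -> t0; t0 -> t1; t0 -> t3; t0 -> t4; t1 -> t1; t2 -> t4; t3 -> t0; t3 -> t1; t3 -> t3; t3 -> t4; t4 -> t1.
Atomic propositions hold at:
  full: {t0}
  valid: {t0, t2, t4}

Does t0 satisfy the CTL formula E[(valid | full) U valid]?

Sat(valid | full) = {t0, t2, t4}
E[(valid | full) U valid]: least fixpoint, start Z0 = Sat(valid) = {t0, t2, t4}, add states in Sat(valid | full) with some successor in Z. Already a fixed point.
Sat(E[(valid | full) U valid]) = {t0, t2, t4}
t0 ∈ Sat(E[(valid | full) U valid]) = {t0, t2, t4}, so the formula holds at t0.

Yes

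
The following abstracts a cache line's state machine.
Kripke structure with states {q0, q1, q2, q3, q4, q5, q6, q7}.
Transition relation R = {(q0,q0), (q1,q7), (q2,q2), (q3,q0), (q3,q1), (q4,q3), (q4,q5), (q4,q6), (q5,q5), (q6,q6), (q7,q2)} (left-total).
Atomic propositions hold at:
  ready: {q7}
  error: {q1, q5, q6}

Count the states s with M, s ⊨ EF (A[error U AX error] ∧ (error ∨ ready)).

Sat(AX error) = {s : every successor in {q1, q5, q6}} = {q5, q6}
A[error U AX error]: least fixpoint, start Z0 = Sat(AX error) = {q5, q6}, add states in Sat(error) with every successor in Z. Already a fixed point.
Sat(A[error U AX error]) = {q5, q6}
Sat(error ∨ ready) = {q1, q5, q6, q7}
Sat(A[error U AX error] ∧ (error ∨ ready)) = {q5, q6}
EF (A[error U AX error] ∧ (error ∨ ready)): least fixpoint, start Z0 = {q5, q6}, add states with some successor in Z. Z1 = {q4, q5, q6}; fixed.
Sat(EF (A[error U AX error] ∧ (error ∨ ready))) = {q4, q5, q6}
|Sat(EF (A[error U AX error] ∧ (error ∨ ready)))| = |{q4, q5, q6}| = 3.

3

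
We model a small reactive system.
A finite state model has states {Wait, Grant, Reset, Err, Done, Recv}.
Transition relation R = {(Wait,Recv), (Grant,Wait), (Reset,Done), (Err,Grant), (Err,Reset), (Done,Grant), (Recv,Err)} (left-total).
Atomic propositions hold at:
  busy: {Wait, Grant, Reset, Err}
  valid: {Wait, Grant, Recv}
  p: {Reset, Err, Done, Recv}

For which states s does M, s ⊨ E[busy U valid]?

E[busy U valid]: least fixpoint, start Z0 = Sat(valid) = {Wait, Grant, Recv}, add states in Sat(busy) with some successor in Z. Z1 = {Wait, Grant, Err, Recv}; fixed.
Sat(E[busy U valid]) = {Wait, Grant, Err, Recv}

{Wait, Grant, Err, Recv}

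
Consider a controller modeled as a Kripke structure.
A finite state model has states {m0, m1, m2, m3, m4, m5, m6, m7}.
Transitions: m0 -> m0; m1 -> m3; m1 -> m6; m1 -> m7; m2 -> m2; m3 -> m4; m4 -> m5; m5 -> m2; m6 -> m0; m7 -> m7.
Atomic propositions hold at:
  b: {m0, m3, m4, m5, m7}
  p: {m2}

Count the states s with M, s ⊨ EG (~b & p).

Sat(~b) = {m1, m2, m6}
Sat(~b & p) = {m2}
EG (~b & p): greatest fixpoint, start Z0 = {m2}, keep only states in Sat with some successor in Z. Already a fixed point.
Sat(EG (~b & p)) = {m2}
|Sat(EG (~b & p))| = |{m2}| = 1.

1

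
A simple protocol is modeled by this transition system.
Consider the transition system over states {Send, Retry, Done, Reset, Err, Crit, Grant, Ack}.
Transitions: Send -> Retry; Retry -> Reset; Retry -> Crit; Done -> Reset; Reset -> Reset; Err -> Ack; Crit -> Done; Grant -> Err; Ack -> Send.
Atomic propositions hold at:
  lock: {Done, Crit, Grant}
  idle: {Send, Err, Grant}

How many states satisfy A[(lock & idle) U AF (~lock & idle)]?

4

Sat(lock & idle) = {Grant}
Sat(~lock) = {Send, Retry, Reset, Err, Ack}
Sat(~lock & idle) = {Send, Err}
AF (~lock & idle): least fixpoint, start Z0 = {Send, Err}, add states with every successor in Z. Z1 = {Send, Err, Grant, Ack}; fixed.
Sat(AF (~lock & idle)) = {Send, Err, Grant, Ack}
A[(lock & idle) U AF (~lock & idle)]: least fixpoint, start Z0 = Sat(AF (~lock & idle)) = {Send, Err, Grant, Ack}, add states in Sat(lock & idle) with every successor in Z. Already a fixed point.
Sat(A[(lock & idle) U AF (~lock & idle)]) = {Send, Err, Grant, Ack}
|Sat(A[(lock & idle) U AF (~lock & idle)])| = |{Send, Err, Grant, Ack}| = 4.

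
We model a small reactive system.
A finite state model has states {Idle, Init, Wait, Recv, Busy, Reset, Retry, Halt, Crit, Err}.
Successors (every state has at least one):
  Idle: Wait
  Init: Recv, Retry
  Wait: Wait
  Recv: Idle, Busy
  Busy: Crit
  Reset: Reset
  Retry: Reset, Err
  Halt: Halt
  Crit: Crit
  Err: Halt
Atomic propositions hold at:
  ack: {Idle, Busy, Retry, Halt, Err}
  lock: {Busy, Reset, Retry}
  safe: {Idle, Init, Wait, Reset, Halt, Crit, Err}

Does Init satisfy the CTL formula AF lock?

AF lock: least fixpoint, start Z0 = {Busy, Reset, Retry}, add states with every successor in Z. Already a fixed point.
Sat(AF lock) = {Busy, Reset, Retry}
Init ∉ Sat(AF lock) = {Busy, Reset, Retry}, so the formula does not hold at Init.

No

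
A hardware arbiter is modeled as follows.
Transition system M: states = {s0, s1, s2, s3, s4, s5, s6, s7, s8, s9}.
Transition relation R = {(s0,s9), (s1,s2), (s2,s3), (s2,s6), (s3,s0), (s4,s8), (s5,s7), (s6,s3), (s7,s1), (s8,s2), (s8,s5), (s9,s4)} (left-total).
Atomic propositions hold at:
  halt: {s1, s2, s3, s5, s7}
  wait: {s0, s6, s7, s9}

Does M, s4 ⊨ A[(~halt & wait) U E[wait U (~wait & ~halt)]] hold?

Sat(~halt) = {s0, s4, s6, s8, s9}
Sat(~halt & wait) = {s0, s6, s9}
Sat(~wait) = {s1, s2, s3, s4, s5, s8}
Sat(~wait & ~halt) = {s4, s8}
E[wait U (~wait & ~halt)]: least fixpoint, start Z0 = Sat((~wait & ~halt)) = {s4, s8}, add states in Sat(wait) with some successor in Z. Z1 = {s4, s8, s9}; Z2 = {s0, s4, s8, s9}; fixed.
Sat(E[wait U (~wait & ~halt)]) = {s0, s4, s8, s9}
A[(~halt & wait) U E[wait U (~wait & ~halt)]]: least fixpoint, start Z0 = Sat(E[wait U (~wait & ~halt)]) = {s0, s4, s8, s9}, add states in Sat(~halt & wait) with every successor in Z. Already a fixed point.
Sat(A[(~halt & wait) U E[wait U (~wait & ~halt)]]) = {s0, s4, s8, s9}
s4 ∈ Sat(A[(~halt & wait) U E[wait U (~wait & ~halt)]]) = {s0, s4, s8, s9}, so the formula holds at s4.

Yes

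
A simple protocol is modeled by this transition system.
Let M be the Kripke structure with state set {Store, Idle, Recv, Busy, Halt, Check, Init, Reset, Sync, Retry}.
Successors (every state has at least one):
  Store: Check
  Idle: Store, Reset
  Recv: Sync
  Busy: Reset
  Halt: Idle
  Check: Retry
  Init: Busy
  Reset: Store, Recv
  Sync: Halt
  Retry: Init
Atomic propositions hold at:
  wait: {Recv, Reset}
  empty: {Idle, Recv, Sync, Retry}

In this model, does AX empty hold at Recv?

Sat(AX empty) = {s : every successor in {Idle, Recv, Sync, Retry}} = {Recv, Halt, Check}
Recv ∈ Sat(AX empty) = {Recv, Halt, Check}, so the formula holds at Recv.

Yes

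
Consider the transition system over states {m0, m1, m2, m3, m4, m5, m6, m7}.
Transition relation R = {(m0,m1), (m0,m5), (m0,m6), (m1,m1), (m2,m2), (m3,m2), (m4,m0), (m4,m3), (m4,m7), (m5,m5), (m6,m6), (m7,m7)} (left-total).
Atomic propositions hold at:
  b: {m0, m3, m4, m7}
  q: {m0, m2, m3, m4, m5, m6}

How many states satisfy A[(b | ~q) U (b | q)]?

Sat(~q) = {m1, m7}
Sat(b | ~q) = {m0, m1, m3, m4, m7}
Sat(b | q) = {m0, m2, m3, m4, m5, m6, m7}
A[(b | ~q) U (b | q)]: least fixpoint, start Z0 = Sat((b | q)) = {m0, m2, m3, m4, m5, m6, m7}, add states in Sat(b | ~q) with every successor in Z. Already a fixed point.
Sat(A[(b | ~q) U (b | q)]) = {m0, m2, m3, m4, m5, m6, m7}
|Sat(A[(b | ~q) U (b | q)])| = |{m0, m2, m3, m4, m5, m6, m7}| = 7.

7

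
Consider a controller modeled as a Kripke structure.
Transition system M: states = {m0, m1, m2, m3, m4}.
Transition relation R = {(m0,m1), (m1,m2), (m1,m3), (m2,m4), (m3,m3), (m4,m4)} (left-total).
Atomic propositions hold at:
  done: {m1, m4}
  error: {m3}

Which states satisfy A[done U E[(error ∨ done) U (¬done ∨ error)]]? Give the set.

Sat(error ∨ done) = {m1, m3, m4}
Sat(¬done) = {m0, m2, m3}
Sat(¬done ∨ error) = {m0, m2, m3}
E[(error ∨ done) U (¬done ∨ error)]: least fixpoint, start Z0 = Sat((¬done ∨ error)) = {m0, m2, m3}, add states in Sat(error ∨ done) with some successor in Z. Z1 = {m0, m1, m2, m3}; fixed.
Sat(E[(error ∨ done) U (¬done ∨ error)]) = {m0, m1, m2, m3}
A[done U E[(error ∨ done) U (¬done ∨ error)]]: least fixpoint, start Z0 = Sat(E[(error ∨ done) U (¬done ∨ error)]) = {m0, m1, m2, m3}, add states in Sat(done) with every successor in Z. Already a fixed point.
Sat(A[done U E[(error ∨ done) U (¬done ∨ error)]]) = {m0, m1, m2, m3}

{m0, m1, m2, m3}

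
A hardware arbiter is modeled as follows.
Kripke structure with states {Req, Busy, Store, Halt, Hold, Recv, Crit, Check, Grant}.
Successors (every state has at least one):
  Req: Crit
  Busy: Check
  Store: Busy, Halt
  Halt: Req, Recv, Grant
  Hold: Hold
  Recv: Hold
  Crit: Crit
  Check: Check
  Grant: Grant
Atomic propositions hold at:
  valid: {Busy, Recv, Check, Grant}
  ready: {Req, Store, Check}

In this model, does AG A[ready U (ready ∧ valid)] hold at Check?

Sat(ready ∧ valid) = {Check}
A[ready U (ready ∧ valid)]: least fixpoint, start Z0 = Sat((ready ∧ valid)) = {Check}, add states in Sat(ready) with every successor in Z. Already a fixed point.
Sat(A[ready U (ready ∧ valid)]) = {Check}
AG A[ready U (ready ∧ valid)]: greatest fixpoint, start Z0 = {Check}, keep only states in Sat with every successor in Z. Already a fixed point.
Sat(AG A[ready U (ready ∧ valid)]) = {Check}
Check ∈ Sat(AG A[ready U (ready ∧ valid)]) = {Check}, so the formula holds at Check.

Yes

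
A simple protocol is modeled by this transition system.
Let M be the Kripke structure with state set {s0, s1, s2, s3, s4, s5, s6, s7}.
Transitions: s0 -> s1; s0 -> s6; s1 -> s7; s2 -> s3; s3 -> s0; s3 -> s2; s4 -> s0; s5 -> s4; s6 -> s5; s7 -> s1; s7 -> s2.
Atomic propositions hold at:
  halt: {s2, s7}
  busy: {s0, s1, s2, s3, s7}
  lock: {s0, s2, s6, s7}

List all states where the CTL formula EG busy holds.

{s0, s1, s2, s3, s7}

EG busy: greatest fixpoint, start Z0 = {s0, s1, s2, s3, s7}, keep only states in Sat with some successor in Z. Already a fixed point.
Sat(EG busy) = {s0, s1, s2, s3, s7}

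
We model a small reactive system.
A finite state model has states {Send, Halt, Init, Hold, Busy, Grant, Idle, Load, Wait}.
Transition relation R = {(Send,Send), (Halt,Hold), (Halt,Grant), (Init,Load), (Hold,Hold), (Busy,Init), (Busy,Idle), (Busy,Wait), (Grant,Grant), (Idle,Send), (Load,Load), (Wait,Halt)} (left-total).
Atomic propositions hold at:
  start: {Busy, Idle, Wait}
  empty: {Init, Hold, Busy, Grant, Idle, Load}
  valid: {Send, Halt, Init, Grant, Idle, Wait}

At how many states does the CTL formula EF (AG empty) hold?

AG empty: greatest fixpoint, start Z0 = {Init, Hold, Busy, Grant, Idle, Load}, keep only states in Sat with every successor in Z. Z1 = {Init, Hold, Grant, Load}; fixed.
Sat(AG empty) = {Init, Hold, Grant, Load}
EF (AG empty): least fixpoint, start Z0 = {Init, Hold, Grant, Load}, add states with some successor in Z. Z1 = {Halt, Init, Hold, Busy, Grant, Load}; Z2 = {Halt, Init, Hold, Busy, Grant, Load, Wait}; fixed.
Sat(EF (AG empty)) = {Halt, Init, Hold, Busy, Grant, Load, Wait}
|Sat(EF (AG empty))| = |{Halt, Init, Hold, Busy, Grant, Load, Wait}| = 7.

7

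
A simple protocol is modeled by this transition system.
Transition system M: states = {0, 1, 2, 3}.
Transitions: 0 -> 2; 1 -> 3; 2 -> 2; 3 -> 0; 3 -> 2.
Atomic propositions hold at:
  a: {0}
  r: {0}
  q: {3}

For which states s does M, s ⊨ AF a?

{0}

AF a: least fixpoint, start Z0 = {0}, add states with every successor in Z. Already a fixed point.
Sat(AF a) = {0}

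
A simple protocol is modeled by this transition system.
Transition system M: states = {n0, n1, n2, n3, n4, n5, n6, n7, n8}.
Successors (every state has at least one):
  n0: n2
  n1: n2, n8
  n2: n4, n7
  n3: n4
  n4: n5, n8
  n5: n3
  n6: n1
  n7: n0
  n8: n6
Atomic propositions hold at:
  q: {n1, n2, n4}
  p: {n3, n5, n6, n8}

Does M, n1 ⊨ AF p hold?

No

AF p: least fixpoint, start Z0 = {n3, n5, n6, n8}, add states with every successor in Z. Z1 = {n3, n4, n5, n6, n8}; fixed.
Sat(AF p) = {n3, n4, n5, n6, n8}
n1 ∉ Sat(AF p) = {n3, n4, n5, n6, n8}, so the formula does not hold at n1.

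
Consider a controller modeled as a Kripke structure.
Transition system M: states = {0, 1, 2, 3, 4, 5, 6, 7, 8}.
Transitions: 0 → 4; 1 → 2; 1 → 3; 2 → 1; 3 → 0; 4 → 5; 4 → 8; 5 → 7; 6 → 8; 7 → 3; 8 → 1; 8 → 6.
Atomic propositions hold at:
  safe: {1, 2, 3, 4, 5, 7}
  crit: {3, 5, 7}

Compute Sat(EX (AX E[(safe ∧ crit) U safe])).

Sat(safe ∧ crit) = {3, 5, 7}
E[(safe ∧ crit) U safe]: least fixpoint, start Z0 = Sat(safe) = {1, 2, 3, 4, 5, 7}, add states in Sat(safe ∧ crit) with some successor in Z. Already a fixed point.
Sat(E[(safe ∧ crit) U safe]) = {1, 2, 3, 4, 5, 7}
Sat(AX E[(safe ∧ crit) U safe]) = {s : every successor in {1, 2, 3, 4, 5, 7}} = {0, 1, 2, 5, 7}
Sat(EX (AX E[(safe ∧ crit) U safe])) = {s : some successor in {0, 1, 2, 5, 7}} = {1, 2, 3, 4, 5, 8}

{1, 2, 3, 4, 5, 8}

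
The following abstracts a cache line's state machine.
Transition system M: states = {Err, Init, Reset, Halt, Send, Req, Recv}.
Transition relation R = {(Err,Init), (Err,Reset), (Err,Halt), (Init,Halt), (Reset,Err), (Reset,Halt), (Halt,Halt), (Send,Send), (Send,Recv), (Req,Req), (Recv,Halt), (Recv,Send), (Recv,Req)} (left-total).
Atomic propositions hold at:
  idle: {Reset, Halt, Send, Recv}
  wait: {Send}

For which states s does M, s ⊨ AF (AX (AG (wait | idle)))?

Sat(wait | idle) = {Reset, Halt, Send, Recv}
AG (wait | idle): greatest fixpoint, start Z0 = {Reset, Halt, Send, Recv}, keep only states in Sat with every successor in Z. Z1 = {Halt, Send}; Z2 = {Halt}; fixed.
Sat(AG (wait | idle)) = {Halt}
Sat(AX (AG (wait | idle))) = {s : every successor in {Halt}} = {Init, Halt}
AF (AX (AG (wait | idle))): least fixpoint, start Z0 = {Init, Halt}, add states with every successor in Z. Already a fixed point.
Sat(AF (AX (AG (wait | idle)))) = {Init, Halt}

{Init, Halt}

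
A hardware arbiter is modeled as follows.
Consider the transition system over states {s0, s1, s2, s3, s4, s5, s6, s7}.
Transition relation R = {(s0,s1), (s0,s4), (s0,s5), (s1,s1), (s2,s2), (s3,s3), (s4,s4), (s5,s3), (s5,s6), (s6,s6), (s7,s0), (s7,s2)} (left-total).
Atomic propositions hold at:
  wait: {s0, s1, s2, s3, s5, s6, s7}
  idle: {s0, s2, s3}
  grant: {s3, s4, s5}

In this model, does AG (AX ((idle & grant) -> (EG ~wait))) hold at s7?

Sat(idle & grant) = {s3}
Sat(~wait) = {s4}
EG ~wait: greatest fixpoint, start Z0 = {s4}, keep only states in Sat with some successor in Z. Already a fixed point.
Sat(EG ~wait) = {s4}
Sat((idle & grant) -> (EG ~wait)) = {s0, s1, s2, s4, s5, s6, s7}
Sat(AX ((idle & grant) -> (EG ~wait))) = {s : every successor in {s0, s1, s2, s4, s5, s6, s7}} = {s0, s1, s2, s4, s6, s7}
AG (AX ((idle & grant) -> (EG ~wait))): greatest fixpoint, start Z0 = {s0, s1, s2, s4, s6, s7}, keep only states in Sat with every successor in Z. Z1 = {s1, s2, s4, s6, s7}; Z2 = {s1, s2, s4, s6}; fixed.
Sat(AG (AX ((idle & grant) -> (EG ~wait)))) = {s1, s2, s4, s6}
s7 ∉ Sat(AG (AX ((idle & grant) -> (EG ~wait)))) = {s1, s2, s4, s6}, so the formula does not hold at s7.

No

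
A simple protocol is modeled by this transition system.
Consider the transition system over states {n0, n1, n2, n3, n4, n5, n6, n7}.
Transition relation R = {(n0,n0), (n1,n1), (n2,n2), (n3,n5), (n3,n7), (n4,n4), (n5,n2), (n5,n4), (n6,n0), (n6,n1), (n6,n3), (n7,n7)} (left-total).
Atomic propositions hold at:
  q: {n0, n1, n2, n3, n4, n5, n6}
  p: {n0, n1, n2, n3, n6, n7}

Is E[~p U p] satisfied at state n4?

Sat(~p) = {n4, n5}
E[~p U p]: least fixpoint, start Z0 = Sat(p) = {n0, n1, n2, n3, n6, n7}, add states in Sat(~p) with some successor in Z. Z1 = {n0, n1, n2, n3, n5, n6, n7}; fixed.
Sat(E[~p U p]) = {n0, n1, n2, n3, n5, n6, n7}
n4 ∉ Sat(E[~p U p]) = {n0, n1, n2, n3, n5, n6, n7}, so the formula does not hold at n4.

No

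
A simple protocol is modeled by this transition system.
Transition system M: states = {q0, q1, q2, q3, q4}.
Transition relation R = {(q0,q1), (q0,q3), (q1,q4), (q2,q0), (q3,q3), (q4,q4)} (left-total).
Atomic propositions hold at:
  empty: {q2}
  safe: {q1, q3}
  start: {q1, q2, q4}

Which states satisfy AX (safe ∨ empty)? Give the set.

{q0, q3}

Sat(safe ∨ empty) = {q1, q2, q3}
Sat(AX (safe ∨ empty)) = {s : every successor in {q1, q2, q3}} = {q0, q3}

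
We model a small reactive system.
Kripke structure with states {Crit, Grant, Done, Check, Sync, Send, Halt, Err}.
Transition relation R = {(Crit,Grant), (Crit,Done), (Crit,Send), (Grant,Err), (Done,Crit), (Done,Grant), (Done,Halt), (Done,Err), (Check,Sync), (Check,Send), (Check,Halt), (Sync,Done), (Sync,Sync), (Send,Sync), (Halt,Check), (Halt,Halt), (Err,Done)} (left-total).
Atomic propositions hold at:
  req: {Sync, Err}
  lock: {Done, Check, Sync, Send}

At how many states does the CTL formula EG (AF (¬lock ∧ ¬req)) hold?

1

Sat(¬lock) = {Crit, Grant, Halt, Err}
Sat(¬req) = {Crit, Grant, Done, Check, Send, Halt}
Sat(¬lock ∧ ¬req) = {Crit, Grant, Halt}
AF (¬lock ∧ ¬req): least fixpoint, start Z0 = {Crit, Grant, Halt}, add states with every successor in Z. Already a fixed point.
Sat(AF (¬lock ∧ ¬req)) = {Crit, Grant, Halt}
EG (AF (¬lock ∧ ¬req)): greatest fixpoint, start Z0 = {Crit, Grant, Halt}, keep only states in Sat with some successor in Z. Z1 = {Crit, Halt}; Z2 = {Halt}; fixed.
Sat(EG (AF (¬lock ∧ ¬req))) = {Halt}
|Sat(EG (AF (¬lock ∧ ¬req)))| = |{Halt}| = 1.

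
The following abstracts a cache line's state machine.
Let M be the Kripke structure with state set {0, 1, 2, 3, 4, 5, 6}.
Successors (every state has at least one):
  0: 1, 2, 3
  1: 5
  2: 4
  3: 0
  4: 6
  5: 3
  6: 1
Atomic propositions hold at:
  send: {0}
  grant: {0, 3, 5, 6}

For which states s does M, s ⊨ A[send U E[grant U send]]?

{0, 3, 5}

E[grant U send]: least fixpoint, start Z0 = Sat(send) = {0}, add states in Sat(grant) with some successor in Z. Z1 = {0, 3}; Z2 = {0, 3, 5}; fixed.
Sat(E[grant U send]) = {0, 3, 5}
A[send U E[grant U send]]: least fixpoint, start Z0 = Sat(E[grant U send]) = {0, 3, 5}, add states in Sat(send) with every successor in Z. Already a fixed point.
Sat(A[send U E[grant U send]]) = {0, 3, 5}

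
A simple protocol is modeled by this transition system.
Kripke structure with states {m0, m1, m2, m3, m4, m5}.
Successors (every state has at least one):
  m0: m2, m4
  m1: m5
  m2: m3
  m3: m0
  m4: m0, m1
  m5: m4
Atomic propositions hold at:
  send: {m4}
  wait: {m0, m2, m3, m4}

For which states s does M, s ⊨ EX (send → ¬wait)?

{m0, m1, m2, m3, m4}

Sat(¬wait) = {m1, m5}
Sat(send → ¬wait) = {m0, m1, m2, m3, m5}
Sat(EX (send → ¬wait)) = {s : some successor in {m0, m1, m2, m3, m5}} = {m0, m1, m2, m3, m4}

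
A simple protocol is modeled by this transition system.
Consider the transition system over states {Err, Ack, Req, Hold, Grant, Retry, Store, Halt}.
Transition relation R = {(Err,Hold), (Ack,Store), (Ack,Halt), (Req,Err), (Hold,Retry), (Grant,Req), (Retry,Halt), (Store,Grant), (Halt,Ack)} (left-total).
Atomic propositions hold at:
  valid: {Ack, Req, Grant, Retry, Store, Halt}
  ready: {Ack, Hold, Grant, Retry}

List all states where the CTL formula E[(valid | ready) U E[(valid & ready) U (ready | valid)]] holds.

{Ack, Req, Hold, Grant, Retry, Store, Halt}

Sat(valid | ready) = {Ack, Req, Hold, Grant, Retry, Store, Halt}
Sat(valid & ready) = {Ack, Grant, Retry}
Sat(ready | valid) = {Ack, Req, Hold, Grant, Retry, Store, Halt}
E[(valid & ready) U (ready | valid)]: least fixpoint, start Z0 = Sat((ready | valid)) = {Ack, Req, Hold, Grant, Retry, Store, Halt}, add states in Sat(valid & ready) with some successor in Z. Already a fixed point.
Sat(E[(valid & ready) U (ready | valid)]) = {Ack, Req, Hold, Grant, Retry, Store, Halt}
E[(valid | ready) U E[(valid & ready) U (ready | valid)]]: least fixpoint, start Z0 = Sat(E[(valid & ready) U (ready | valid)]) = {Ack, Req, Hold, Grant, Retry, Store, Halt}, add states in Sat(valid | ready) with some successor in Z. Already a fixed point.
Sat(E[(valid | ready) U E[(valid & ready) U (ready | valid)]]) = {Ack, Req, Hold, Grant, Retry, Store, Halt}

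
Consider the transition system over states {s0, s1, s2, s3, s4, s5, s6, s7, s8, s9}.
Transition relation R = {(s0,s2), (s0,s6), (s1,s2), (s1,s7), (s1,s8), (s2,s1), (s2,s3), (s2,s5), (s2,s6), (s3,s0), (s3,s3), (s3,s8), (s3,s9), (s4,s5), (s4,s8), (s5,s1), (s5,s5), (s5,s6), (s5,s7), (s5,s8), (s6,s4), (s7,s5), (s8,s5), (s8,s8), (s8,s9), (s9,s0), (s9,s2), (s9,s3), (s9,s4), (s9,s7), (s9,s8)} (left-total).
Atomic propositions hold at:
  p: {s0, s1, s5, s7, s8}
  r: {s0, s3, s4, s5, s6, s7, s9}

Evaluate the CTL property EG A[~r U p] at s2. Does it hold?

No

Sat(~r) = {s1, s2, s8}
A[~r U p]: least fixpoint, start Z0 = Sat(p) = {s0, s1, s5, s7, s8}, add states in Sat(~r) with every successor in Z. Already a fixed point.
Sat(A[~r U p]) = {s0, s1, s5, s7, s8}
EG A[~r U p]: greatest fixpoint, start Z0 = {s0, s1, s5, s7, s8}, keep only states in Sat with some successor in Z. Z1 = {s1, s5, s7, s8}; fixed.
Sat(EG A[~r U p]) = {s1, s5, s7, s8}
s2 ∉ Sat(EG A[~r U p]) = {s1, s5, s7, s8}, so the formula does not hold at s2.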